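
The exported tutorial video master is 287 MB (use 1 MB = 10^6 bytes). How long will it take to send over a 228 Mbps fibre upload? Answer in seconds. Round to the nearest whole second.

File: 287 MB = 2296.0 Mb.
At 228 Mbps: 2296.0 / 228 = 10.1 s ≈ 10.1 seconds.

10 seconds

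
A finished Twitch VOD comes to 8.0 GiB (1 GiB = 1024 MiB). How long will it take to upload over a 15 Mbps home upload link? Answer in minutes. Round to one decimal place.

File: 8.0 GiB = 68719.5 Mb.
At 15 Mbps: 68719.5 / 15 = 4581.3 s ≈ 76.4 minutes.

76.4 minutes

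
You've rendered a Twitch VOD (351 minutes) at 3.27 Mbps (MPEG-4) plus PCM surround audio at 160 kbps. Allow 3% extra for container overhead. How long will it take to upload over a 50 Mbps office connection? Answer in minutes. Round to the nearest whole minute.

351 min = 21060 s
Audio: 160 kbps = 0.160 Mbps.
Total bitrate: 3.430 Mbps.
File: 3.430 Mbps × 21060 s = 72235.8 Mb.
With 3% container overhead: ×1.03. → 74402.9 Mb.
At 50 Mbps: 74402.9 / 50 = 1488.1 s ≈ 24.8 minutes.

25 minutes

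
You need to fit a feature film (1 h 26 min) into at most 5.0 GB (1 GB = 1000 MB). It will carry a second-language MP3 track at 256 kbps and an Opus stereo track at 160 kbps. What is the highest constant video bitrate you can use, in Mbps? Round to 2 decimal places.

7.34 Mbps

Budget: 5.0 GB = 40000.0 Mb.
1 h 26 min = 86 min = 5160 s
Total bitrate budget: 40000.0 Mb / 5160 s = 7.752 Mbps.
Audio total: 256 + 160 = 416 kbps = 0.416 Mbps.
Video: 7.752 − 0.416 = 7.336 Mbps.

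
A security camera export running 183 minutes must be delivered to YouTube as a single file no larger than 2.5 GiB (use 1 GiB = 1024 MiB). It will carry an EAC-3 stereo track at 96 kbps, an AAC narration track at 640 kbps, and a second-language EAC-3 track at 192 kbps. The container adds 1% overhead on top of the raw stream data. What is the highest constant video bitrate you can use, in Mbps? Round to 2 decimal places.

Budget: 2.5 GiB = 21474.8 Mb.
Stream payload after overhead: 21474.8 / 1.01 = 21262.2 Mb.
183 min = 10980 s
Total bitrate budget: 21262.2 Mb / 10980 s = 1.936 Mbps.
Audio total: 96 + 640 + 192 = 928 kbps = 0.928 Mbps.
Video: 1.936 − 0.928 = 1.008 Mbps.

1.01 Mbps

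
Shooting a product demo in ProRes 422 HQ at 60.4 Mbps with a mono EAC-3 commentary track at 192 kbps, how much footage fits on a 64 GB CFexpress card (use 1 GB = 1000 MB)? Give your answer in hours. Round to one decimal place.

Audio: 192 kbps = 0.192 Mbps.
Total bitrate: 60.4 + 0.192 = 60.592 Mbps.
Capacity: 64 GB = 512,000 Mb.
Recording time: 512,000 / 60.592 = 8,450 s ≈ 2.35 hours.

2.3 hours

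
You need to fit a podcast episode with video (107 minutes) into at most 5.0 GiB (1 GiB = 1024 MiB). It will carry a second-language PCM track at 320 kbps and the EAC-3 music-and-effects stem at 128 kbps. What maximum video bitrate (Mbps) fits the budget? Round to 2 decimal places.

6.24 Mbps

Budget: 5.0 GiB = 42949.7 Mb.
107 min = 6420 s
Total bitrate budget: 42949.7 Mb / 6420 s = 6.690 Mbps.
Audio total: 320 + 128 = 448 kbps = 0.448 Mbps.
Video: 6.690 − 0.448 = 6.242 Mbps.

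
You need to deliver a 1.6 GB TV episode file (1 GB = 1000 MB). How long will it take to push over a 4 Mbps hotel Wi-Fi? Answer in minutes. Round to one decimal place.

File: 1.6 GB = 12800.0 Mb.
At 4 Mbps: 12800.0 / 4 = 3200.0 s ≈ 53.3 minutes.

53.3 minutes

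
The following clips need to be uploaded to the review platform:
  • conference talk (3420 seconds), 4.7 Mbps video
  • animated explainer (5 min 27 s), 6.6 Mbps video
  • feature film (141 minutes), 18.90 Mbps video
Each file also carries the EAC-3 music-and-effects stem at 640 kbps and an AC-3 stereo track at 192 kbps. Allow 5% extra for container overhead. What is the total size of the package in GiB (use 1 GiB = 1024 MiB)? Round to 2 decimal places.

Audio total: 640 + 192 = 832 kbps = 0.832 Mbps.
conference talk: 5.532 Mbps × 3420 s × 1.05 = 19865.4 Mb
animated explainer: 7.432 Mbps × 327 s × 1.05 = 2551.8 Mb
feature film: 19.732 Mbps × 8460 s × 1.05 = 175279.4 Mb
Total: 197696.5 Mb = 24712.1 MB.
= 23.01 GiB.

23.01 GiB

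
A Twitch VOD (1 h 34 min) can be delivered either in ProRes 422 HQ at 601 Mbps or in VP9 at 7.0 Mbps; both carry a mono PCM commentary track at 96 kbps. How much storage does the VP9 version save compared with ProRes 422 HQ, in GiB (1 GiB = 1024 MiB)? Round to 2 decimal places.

390.01 GiB

1 h 34 min = 94 min = 5640 s
Audio: 96 kbps = 0.096 Mbps.
ProRes 422 HQ: 601.096 Mbps × 5640 s = 3390181.4 Mb = 394.669 GiB.
VP9: 7.096 Mbps × 5640 s = 40021.4 Mb = 4.659 GiB.
Saving: 394.669 − 4.659 = 390.010 GiB.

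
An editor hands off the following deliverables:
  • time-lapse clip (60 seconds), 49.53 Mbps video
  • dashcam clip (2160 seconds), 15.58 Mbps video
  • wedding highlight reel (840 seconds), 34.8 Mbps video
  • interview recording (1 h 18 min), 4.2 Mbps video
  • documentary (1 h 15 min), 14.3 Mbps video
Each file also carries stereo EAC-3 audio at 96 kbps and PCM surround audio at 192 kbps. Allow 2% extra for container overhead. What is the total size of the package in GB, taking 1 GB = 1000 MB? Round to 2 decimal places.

19.56 GB

Audio total: 96 + 192 = 288 kbps = 0.288 Mbps.
time-lapse clip: 49.818 Mbps × 60 s × 1.02 = 3048.9 Mb
dashcam clip: 15.868 Mbps × 2160 s × 1.02 = 34960.4 Mb
wedding highlight reel: 35.088 Mbps × 840 s × 1.02 = 30063.4 Mb
interview recording: 4.488 Mbps × 4680 s × 1.02 = 21423.9 Mb
documentary: 14.588 Mbps × 4500 s × 1.02 = 66958.9 Mb
Total: 156455.5 Mb = 19556.9 MB.
= 19.56 GB.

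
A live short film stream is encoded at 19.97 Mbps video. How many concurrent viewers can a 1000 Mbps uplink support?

1000 Mbps = 1,000 Mbps; 1,000 / 19.970 = 50.08 → 50 viewers.

50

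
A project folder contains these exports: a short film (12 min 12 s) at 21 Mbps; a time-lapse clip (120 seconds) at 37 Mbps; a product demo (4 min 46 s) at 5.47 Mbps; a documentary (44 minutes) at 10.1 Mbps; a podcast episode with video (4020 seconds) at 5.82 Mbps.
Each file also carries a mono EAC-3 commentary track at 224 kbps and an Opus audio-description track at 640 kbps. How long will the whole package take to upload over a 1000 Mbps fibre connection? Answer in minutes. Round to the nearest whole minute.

1 minutes

Audio total: 224 + 640 = 864 kbps = 0.864 Mbps.
short film: 21.864 Mbps × 732 s = 16004.4 Mb
time-lapse clip: 37.864 Mbps × 120 s = 4543.7 Mb
product demo: 6.334 Mbps × 286 s = 1811.5 Mb
documentary: 10.964 Mbps × 2640 s = 28945.0 Mb
podcast episode with video: 6.684 Mbps × 4020 s = 26869.7 Mb
Total: 78174.3 Mb = 9771.8 MB.
At 1000 Mbps: 78174.3 / 1000 = 78 s ≈ 1.3 minutes.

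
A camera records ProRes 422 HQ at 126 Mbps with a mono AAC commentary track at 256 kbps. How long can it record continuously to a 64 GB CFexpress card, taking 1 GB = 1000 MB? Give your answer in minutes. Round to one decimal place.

67.6 minutes

Audio: 256 kbps = 0.256 Mbps.
Total bitrate: 126 + 0.256 = 126.256 Mbps.
Capacity: 64 GB = 512,000 Mb.
Recording time: 512,000 / 126.256 = 4,055 s ≈ 67.6 minutes.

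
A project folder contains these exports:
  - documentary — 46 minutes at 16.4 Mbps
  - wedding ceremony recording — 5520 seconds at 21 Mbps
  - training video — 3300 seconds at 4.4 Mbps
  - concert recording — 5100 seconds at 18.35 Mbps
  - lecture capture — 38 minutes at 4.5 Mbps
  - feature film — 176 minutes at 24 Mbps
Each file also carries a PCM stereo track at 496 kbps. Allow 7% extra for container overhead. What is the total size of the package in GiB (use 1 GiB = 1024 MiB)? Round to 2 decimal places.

Audio: 496 kbps = 0.496 Mbps.
documentary: 16.896 Mbps × 2760 s × 1.07 = 49897.3 Mb
wedding ceremony recording: 21.496 Mbps × 5520 s × 1.07 = 126964.0 Mb
training video: 4.896 Mbps × 3300 s × 1.07 = 17287.8 Mb
concert recording: 18.846 Mbps × 5100 s × 1.07 = 102842.6 Mb
lecture capture: 4.996 Mbps × 2280 s × 1.07 = 12188.2 Mb
feature film: 24.496 Mbps × 10560 s × 1.07 = 276785.2 Mb
Total: 585965.1 Mb = 73245.6 MB.
= 68.22 GiB.

68.22 GiB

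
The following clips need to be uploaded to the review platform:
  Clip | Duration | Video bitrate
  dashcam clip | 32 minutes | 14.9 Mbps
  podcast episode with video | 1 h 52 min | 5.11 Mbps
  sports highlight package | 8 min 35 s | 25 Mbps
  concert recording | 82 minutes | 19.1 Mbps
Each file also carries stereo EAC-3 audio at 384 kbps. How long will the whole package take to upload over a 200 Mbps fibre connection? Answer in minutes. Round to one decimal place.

Audio: 384 kbps = 0.384 Mbps.
dashcam clip: 15.284 Mbps × 1920 s = 29345.3 Mb
podcast episode with video: 5.494 Mbps × 6720 s = 36919.7 Mb
sports highlight package: 25.384 Mbps × 515 s = 13072.8 Mb
concert recording: 19.484 Mbps × 4920 s = 95861.3 Mb
Total: 175199.0 Mb = 21899.9 MB.
At 200 Mbps: 175199.0 / 200 = 876 s ≈ 14.6 minutes.

14.6 minutes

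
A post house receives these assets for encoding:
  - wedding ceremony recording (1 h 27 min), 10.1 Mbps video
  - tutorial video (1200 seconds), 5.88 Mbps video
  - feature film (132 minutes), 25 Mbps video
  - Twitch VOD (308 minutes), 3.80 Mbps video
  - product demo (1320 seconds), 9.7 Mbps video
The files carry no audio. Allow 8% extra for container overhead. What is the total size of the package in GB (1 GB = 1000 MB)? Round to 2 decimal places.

wedding ceremony recording: 10.100 Mbps × 5220 s × 1.08 = 56939.8 Mb
tutorial video: 5.880 Mbps × 1200 s × 1.08 = 7620.5 Mb
feature film: 25.000 Mbps × 7920 s × 1.08 = 213840.0 Mb
Twitch VOD: 3.800 Mbps × 18480 s × 1.08 = 75841.9 Mb
product demo: 9.700 Mbps × 1320 s × 1.08 = 13828.3 Mb
Total: 368070.5 Mb = 46008.8 MB.
= 46.01 GB.

46.01 GB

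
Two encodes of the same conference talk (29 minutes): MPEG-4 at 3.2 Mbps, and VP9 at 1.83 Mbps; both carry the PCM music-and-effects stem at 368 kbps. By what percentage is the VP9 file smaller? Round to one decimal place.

29 min = 1740 s
Audio: 368 kbps = 0.368 Mbps.
MPEG-4: 3.568 Mbps × 1740 s = 6208.3 Mb = 0.776 GB.
VP9: 2.198 Mbps × 1740 s = 3824.5 Mb = 0.478 GB.
Reduction: (1 − 0.478/0.776) × 100 = 38.40%.

38.4%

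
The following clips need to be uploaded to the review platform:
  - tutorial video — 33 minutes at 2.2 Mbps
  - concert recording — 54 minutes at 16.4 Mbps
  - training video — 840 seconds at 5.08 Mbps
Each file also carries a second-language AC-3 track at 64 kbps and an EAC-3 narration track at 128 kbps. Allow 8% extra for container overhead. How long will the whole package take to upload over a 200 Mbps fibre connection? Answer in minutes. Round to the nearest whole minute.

6 minutes

Audio total: 64 + 128 = 192 kbps = 0.192 Mbps.
tutorial video: 2.392 Mbps × 1980 s × 1.08 = 5115.1 Mb
concert recording: 16.592 Mbps × 3240 s × 1.08 = 58058.7 Mb
training video: 5.272 Mbps × 840 s × 1.08 = 4782.8 Mb
Total: 67956.5 Mb = 8494.6 MB.
At 200 Mbps: 67956.5 / 200 = 340 s ≈ 5.66 minutes.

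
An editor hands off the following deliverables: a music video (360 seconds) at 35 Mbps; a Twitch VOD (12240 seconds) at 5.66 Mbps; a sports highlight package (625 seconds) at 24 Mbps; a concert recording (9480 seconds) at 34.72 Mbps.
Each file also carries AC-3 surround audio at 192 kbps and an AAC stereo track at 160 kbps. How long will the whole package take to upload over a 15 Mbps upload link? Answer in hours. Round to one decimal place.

Audio total: 192 + 160 = 352 kbps = 0.352 Mbps.
music video: 35.352 Mbps × 360 s = 12726.7 Mb
Twitch VOD: 6.012 Mbps × 12240 s = 73586.9 Mb
sports highlight package: 24.352 Mbps × 625 s = 15220.0 Mb
concert recording: 35.072 Mbps × 9480 s = 332482.6 Mb
Total: 434016.2 Mb = 54252.0 MB.
At 15 Mbps: 434016.2 / 15 = 28934 s ≈ 8.04 hours.

8.0 hours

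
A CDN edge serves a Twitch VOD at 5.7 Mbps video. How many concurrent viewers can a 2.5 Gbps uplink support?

438

2.5 Gbps = 2,500 Mbps; 2,500 / 5.700 = 438.60 → 438 viewers.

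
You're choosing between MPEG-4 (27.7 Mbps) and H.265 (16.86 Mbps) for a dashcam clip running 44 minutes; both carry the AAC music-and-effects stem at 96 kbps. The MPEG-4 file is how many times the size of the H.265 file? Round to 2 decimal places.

1.64

44 min = 2640 s
Audio: 96 kbps = 0.096 Mbps.
MPEG-4: 27.796 Mbps × 2640 s = 73381.4 Mb = 9.173 GB.
H.265: 16.956 Mbps × 2640 s = 44763.8 Mb = 5.595 GB.
Ratio: 9.173 / 5.595 = 1.639.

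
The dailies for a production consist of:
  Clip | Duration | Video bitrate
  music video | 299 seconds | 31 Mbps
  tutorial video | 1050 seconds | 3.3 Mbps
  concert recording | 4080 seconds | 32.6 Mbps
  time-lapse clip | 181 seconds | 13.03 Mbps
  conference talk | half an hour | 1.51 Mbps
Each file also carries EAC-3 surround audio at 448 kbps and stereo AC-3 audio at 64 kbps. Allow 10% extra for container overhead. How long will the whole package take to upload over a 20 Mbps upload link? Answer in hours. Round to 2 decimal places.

2.36 hours

Audio total: 448 + 64 = 512 kbps = 0.512 Mbps.
music video: 31.512 Mbps × 299 s × 1.10 = 10364.3 Mb
tutorial video: 3.812 Mbps × 1050 s × 1.10 = 4402.9 Mb
concert recording: 33.112 Mbps × 4080 s × 1.10 = 148606.7 Mb
time-lapse clip: 13.542 Mbps × 181 s × 1.10 = 2696.2 Mb
conference talk: 2.022 Mbps × 1800 s × 1.10 = 4003.6 Mb
Total: 170073.6 Mb = 21259.2 MB.
At 20 Mbps: 170073.6 / 20 = 8504 s ≈ 2.36 hours.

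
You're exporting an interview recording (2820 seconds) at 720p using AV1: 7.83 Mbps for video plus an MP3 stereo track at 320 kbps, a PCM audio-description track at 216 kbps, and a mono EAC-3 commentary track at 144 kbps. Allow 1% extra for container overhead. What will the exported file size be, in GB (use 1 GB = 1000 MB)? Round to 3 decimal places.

Audio total: 320 + 216 + 144 = 680 kbps = 0.680 Mbps.
Total bitrate: 7.83 + 0.680 = 8.510 Mbps.
Stream data: 8.510 Mbps × 2820 s = 23998.2 Mb.
With 1% container overhead: ×1.01.
24,238 Mb ÷ 8 = 3,030 MB → 3.030 GB.

3.030 GB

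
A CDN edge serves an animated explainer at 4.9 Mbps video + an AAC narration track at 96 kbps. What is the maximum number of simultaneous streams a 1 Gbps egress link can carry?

200

Audio: 96 kbps = 0.096 Mbps.
Per-viewer media rate: 4.996 Mbps.
1 Gbps = 1,000 Mbps; 1,000 / 4.996 = 200.16 → 200 viewers.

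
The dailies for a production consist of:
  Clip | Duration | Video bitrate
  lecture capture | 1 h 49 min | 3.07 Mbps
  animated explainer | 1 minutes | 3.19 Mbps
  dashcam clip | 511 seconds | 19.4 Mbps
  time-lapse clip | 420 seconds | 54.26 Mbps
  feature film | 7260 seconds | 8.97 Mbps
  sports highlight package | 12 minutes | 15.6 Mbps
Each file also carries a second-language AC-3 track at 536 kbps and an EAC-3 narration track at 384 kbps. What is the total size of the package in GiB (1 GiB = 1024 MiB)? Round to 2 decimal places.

16.72 GiB

Audio total: 536 + 384 = 920 kbps = 0.920 Mbps.
lecture capture: 3.990 Mbps × 6540 s = 26094.6 Mb
animated explainer: 4.110 Mbps × 60 s = 246.6 Mb
dashcam clip: 20.320 Mbps × 511 s = 10383.5 Mb
time-lapse clip: 55.180 Mbps × 420 s = 23175.6 Mb
feature film: 9.890 Mbps × 7260 s = 71801.4 Mb
sports highlight package: 16.520 Mbps × 720 s = 11894.4 Mb
Total: 143596.1 Mb = 17949.5 MB.
= 16.72 GiB.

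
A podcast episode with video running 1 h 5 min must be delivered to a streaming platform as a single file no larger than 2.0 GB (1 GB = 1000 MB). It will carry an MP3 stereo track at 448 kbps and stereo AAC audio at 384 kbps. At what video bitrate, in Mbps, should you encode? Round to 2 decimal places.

Budget: 2.0 GB = 16000.0 Mb.
1 h 5 min = 65 min = 3900 s
Total bitrate budget: 16000.0 Mb / 3900 s = 4.103 Mbps.
Audio total: 448 + 384 = 832 kbps = 0.832 Mbps.
Video: 4.103 − 0.832 = 3.271 Mbps.

3.27 Mbps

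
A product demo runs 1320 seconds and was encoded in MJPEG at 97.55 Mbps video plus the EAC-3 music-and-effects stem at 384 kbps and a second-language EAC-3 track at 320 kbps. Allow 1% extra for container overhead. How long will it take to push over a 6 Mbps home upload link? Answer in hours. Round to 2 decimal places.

Audio total: 384 + 320 = 704 kbps = 0.704 Mbps.
Total bitrate: 98.254 Mbps.
File: 98.254 Mbps × 1320 s = 129695.3 Mb.
With 1% container overhead: ×1.01. → 130992.2 Mb.
At 6 Mbps: 130992.2 / 6 = 21832.0 s ≈ 6.06 hours.

6.06 hours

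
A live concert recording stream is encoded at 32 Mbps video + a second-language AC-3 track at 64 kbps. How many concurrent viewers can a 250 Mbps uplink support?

7

Audio: 64 kbps = 0.064 Mbps.
Per-viewer media rate: 32.064 Mbps.
250 Mbps = 250.0 Mbps; 250.0 / 32.064 = 7.80 → 7 viewers.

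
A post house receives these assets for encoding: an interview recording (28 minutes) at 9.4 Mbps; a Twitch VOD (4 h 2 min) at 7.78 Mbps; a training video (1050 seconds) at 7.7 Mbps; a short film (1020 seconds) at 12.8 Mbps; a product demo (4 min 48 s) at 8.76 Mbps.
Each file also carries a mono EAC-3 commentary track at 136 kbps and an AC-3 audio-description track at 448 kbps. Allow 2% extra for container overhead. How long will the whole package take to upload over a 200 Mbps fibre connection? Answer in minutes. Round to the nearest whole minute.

14 minutes

Audio total: 136 + 448 = 584 kbps = 0.584 Mbps.
interview recording: 9.984 Mbps × 1680 s × 1.02 = 17108.6 Mb
Twitch VOD: 8.364 Mbps × 14520 s × 1.02 = 123874.2 Mb
training video: 8.284 Mbps × 1050 s × 1.02 = 8872.2 Mb
short film: 13.384 Mbps × 1020 s × 1.02 = 13924.7 Mb
product demo: 9.344 Mbps × 288 s × 1.02 = 2744.9 Mb
Total: 166524.5 Mb = 20815.6 MB.
At 200 Mbps: 166524.5 / 200 = 833 s ≈ 13.9 minutes.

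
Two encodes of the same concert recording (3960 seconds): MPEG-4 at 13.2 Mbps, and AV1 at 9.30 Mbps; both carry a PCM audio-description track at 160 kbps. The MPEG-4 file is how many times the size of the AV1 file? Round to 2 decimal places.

1.41

Audio: 160 kbps = 0.160 Mbps.
MPEG-4: 13.360 Mbps × 3960 s = 52905.6 Mb = 6.613 GB.
AV1: 9.460 Mbps × 3960 s = 37461.6 Mb = 4.683 GB.
Ratio: 6.613 / 4.683 = 1.412.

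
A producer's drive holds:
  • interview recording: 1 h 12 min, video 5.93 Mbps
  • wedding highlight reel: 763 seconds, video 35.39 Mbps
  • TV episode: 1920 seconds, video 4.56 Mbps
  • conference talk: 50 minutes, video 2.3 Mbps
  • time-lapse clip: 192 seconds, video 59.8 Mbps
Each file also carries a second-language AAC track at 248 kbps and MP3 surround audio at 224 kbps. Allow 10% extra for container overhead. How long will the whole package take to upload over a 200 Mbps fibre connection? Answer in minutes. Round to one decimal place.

Audio total: 248 + 224 = 472 kbps = 0.472 Mbps.
interview recording: 6.402 Mbps × 4320 s × 1.10 = 30422.3 Mb
wedding highlight reel: 35.862 Mbps × 763 s × 1.10 = 30099.0 Mb
TV episode: 5.032 Mbps × 1920 s × 1.10 = 10627.6 Mb
conference talk: 2.772 Mbps × 3000 s × 1.10 = 9147.6 Mb
time-lapse clip: 60.272 Mbps × 192 s × 1.10 = 12729.4 Mb
Total: 93025.9 Mb = 11628.2 MB.
At 200 Mbps: 93025.9 / 200 = 465 s ≈ 7.75 minutes.

7.8 minutes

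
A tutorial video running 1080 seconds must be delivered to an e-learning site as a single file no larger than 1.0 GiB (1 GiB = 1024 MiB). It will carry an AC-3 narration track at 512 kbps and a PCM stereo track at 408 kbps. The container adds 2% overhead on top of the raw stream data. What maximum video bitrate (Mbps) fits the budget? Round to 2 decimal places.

Budget: 1.0 GiB = 8589.9 Mb.
Stream payload after overhead: 8589.9 / 1.02 = 8421.5 Mb.
Total bitrate budget: 8421.5 Mb / 1080 s = 7.798 Mbps.
Audio total: 512 + 408 = 920 kbps = 0.920 Mbps.
Video: 7.798 − 0.920 = 6.878 Mbps.

6.88 Mbps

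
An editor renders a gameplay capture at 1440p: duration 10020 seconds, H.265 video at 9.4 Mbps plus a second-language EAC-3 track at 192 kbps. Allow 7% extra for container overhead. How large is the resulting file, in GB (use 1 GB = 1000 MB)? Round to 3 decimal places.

12.855 GB

Audio: 192 kbps = 0.192 Mbps.
Total bitrate: 9.4 + 0.192 = 9.592 Mbps.
Stream data: 9.592 Mbps × 10020 s = 96111.8 Mb.
With 7% container overhead: ×1.07.
102,840 Mb ÷ 8 = 12,855 MB → 12.85 GB.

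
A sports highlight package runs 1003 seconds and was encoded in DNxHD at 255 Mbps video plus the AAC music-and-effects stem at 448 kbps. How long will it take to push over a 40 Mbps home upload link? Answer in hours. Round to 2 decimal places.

1.78 hours

Audio: 448 kbps = 0.448 Mbps.
Total bitrate: 255.448 Mbps.
File: 255.448 Mbps × 1003 s = 256214.3 Mb.
At 40 Mbps: 256214.3 / 40 = 6405.4 s ≈ 1.78 hours.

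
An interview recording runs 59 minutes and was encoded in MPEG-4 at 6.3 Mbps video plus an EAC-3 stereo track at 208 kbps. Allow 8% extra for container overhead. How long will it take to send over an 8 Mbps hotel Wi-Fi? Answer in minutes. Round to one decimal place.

59 min = 3540 s
Audio: 208 kbps = 0.208 Mbps.
Total bitrate: 6.508 Mbps.
File: 6.508 Mbps × 3540 s = 23038.3 Mb.
With 8% container overhead: ×1.08. → 24881.4 Mb.
At 8 Mbps: 24881.4 / 8 = 3110.2 s ≈ 51.8 minutes.

51.8 minutes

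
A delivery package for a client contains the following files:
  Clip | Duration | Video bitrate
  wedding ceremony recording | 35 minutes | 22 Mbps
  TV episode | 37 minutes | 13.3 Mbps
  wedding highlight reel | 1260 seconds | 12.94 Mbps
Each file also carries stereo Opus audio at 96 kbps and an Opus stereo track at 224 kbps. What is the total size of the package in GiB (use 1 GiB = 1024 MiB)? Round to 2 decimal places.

10.92 GiB

Audio total: 96 + 224 = 320 kbps = 0.320 Mbps.
wedding ceremony recording: 22.320 Mbps × 2100 s = 46872.0 Mb
TV episode: 13.620 Mbps × 2220 s = 30236.4 Mb
wedding highlight reel: 13.260 Mbps × 1260 s = 16707.6 Mb
Total: 93816.0 Mb = 11727.0 MB.
= 10.92 GiB.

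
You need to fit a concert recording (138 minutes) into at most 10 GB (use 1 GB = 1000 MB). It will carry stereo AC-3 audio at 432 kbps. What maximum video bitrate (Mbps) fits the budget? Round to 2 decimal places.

Budget: 10 GB = 80000.0 Mb.
138 min = 8280 s
Total bitrate budget: 80000.0 Mb / 8280 s = 9.662 Mbps.
Audio: 432 kbps = 0.432 Mbps.
Video: 9.662 − 0.432 = 9.230 Mbps.

9.23 Mbps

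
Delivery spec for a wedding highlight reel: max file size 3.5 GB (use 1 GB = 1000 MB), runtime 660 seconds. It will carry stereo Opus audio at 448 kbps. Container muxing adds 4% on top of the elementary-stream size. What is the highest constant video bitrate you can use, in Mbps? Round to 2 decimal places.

40.34 Mbps

Budget: 3.5 GB = 28000.0 Mb.
Stream payload after overhead: 28000.0 / 1.04 = 26923.1 Mb.
Total bitrate budget: 26923.1 Mb / 660 s = 40.793 Mbps.
Audio: 448 kbps = 0.448 Mbps.
Video: 40.793 − 0.448 = 40.345 Mbps.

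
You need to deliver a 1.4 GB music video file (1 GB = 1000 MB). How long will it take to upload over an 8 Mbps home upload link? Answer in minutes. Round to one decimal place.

File: 1.4 GB = 11200.0 Mb.
At 8 Mbps: 11200.0 / 8 = 1400.0 s ≈ 23.3 minutes.

23.3 minutes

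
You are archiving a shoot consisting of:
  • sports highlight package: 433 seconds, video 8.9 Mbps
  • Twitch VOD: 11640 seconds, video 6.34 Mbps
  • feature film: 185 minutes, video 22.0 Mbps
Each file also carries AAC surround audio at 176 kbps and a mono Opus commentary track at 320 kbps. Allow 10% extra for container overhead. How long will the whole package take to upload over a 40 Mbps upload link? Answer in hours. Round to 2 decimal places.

Audio total: 176 + 320 = 496 kbps = 0.496 Mbps.
sports highlight package: 9.396 Mbps × 433 s × 1.10 = 4475.3 Mb
Twitch VOD: 6.836 Mbps × 11640 s × 1.10 = 87528.1 Mb
feature film: 22.496 Mbps × 11100 s × 1.10 = 274676.2 Mb
Total: 366679.6 Mb = 45835.0 MB.
At 40 Mbps: 366679.6 / 40 = 9167 s ≈ 2.55 hours.

2.55 hours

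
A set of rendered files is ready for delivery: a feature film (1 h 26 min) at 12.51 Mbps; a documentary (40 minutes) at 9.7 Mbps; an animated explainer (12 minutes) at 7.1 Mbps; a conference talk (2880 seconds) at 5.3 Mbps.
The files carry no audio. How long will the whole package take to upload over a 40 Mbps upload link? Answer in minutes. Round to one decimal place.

45.1 minutes

feature film: 12.510 Mbps × 5160 s = 64551.6 Mb
documentary: 9.700 Mbps × 2400 s = 23280.0 Mb
animated explainer: 7.100 Mbps × 720 s = 5112.0 Mb
conference talk: 5.300 Mbps × 2880 s = 15264.0 Mb
Total: 108207.6 Mb = 13526.0 MB.
At 40 Mbps: 108207.6 / 40 = 2705 s ≈ 45.1 minutes.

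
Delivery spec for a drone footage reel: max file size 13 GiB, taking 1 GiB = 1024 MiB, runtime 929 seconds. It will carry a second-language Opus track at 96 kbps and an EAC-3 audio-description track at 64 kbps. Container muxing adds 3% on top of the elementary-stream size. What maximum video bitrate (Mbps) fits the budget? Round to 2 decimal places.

Budget: 13 GiB = 111669.1 Mb.
Stream payload after overhead: 111669.1 / 1.03 = 108416.7 Mb.
Total bitrate budget: 108416.7 Mb / 929 s = 116.703 Mbps.
Audio total: 96 + 64 = 160 kbps = 0.160 Mbps.
Video: 116.703 − 0.160 = 116.543 Mbps.

116.54 Mbps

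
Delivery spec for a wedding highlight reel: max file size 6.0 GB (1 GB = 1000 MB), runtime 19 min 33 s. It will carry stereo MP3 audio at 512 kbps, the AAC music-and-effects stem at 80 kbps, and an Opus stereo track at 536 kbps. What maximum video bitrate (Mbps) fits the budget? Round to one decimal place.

39.8 Mbps

Budget: 6.0 GB = 48000.0 Mb.
19 min 33 s = 1173 s
Total bitrate budget: 48000.0 Mb / 1173 s = 40.921 Mbps.
Audio total: 512 + 80 + 536 = 1128 kbps = 1.128 Mbps.
Video: 40.921 − 1.128 = 39.793 Mbps.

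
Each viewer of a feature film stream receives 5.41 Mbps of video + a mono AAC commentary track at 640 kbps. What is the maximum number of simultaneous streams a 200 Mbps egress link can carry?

Audio: 640 kbps = 0.640 Mbps.
Per-viewer media rate: 6.050 Mbps.
200 Mbps = 200.0 Mbps; 200.0 / 6.050 = 33.06 → 33 viewers.

33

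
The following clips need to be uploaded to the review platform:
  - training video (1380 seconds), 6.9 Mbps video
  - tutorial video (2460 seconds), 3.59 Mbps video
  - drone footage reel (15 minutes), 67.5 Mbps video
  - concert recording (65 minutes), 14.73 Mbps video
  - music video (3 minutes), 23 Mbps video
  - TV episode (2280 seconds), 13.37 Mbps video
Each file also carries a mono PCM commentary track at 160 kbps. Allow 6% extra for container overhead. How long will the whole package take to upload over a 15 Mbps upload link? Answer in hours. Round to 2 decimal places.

Audio: 160 kbps = 0.160 Mbps.
training video: 7.060 Mbps × 1380 s × 1.06 = 10327.4 Mb
tutorial video: 3.750 Mbps × 2460 s × 1.06 = 9778.5 Mb
drone footage reel: 67.660 Mbps × 900 s × 1.06 = 64547.6 Mb
concert recording: 14.890 Mbps × 3900 s × 1.06 = 61555.3 Mb
music video: 23.160 Mbps × 180 s × 1.06 = 4418.9 Mb
TV episode: 13.530 Mbps × 2280 s × 1.06 = 32699.3 Mb
Total: 183327.0 Mb = 22915.9 MB.
At 15 Mbps: 183327.0 / 15 = 12222 s ≈ 3.39 hours.

3.39 hours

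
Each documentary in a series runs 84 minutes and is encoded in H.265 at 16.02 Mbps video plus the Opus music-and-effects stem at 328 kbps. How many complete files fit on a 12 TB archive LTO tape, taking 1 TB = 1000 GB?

84 min = 5040 s
Audio: 328 kbps = 0.328 Mbps.
Total bitrate: 16.348 Mbps.
Per item: 16.348 Mbps × 5040 s = 82,394 Mb = 10,299 MB.
Capacity: 12 TB = 96,000,000 Mb; 1165.13 items → 1165 complete.

1165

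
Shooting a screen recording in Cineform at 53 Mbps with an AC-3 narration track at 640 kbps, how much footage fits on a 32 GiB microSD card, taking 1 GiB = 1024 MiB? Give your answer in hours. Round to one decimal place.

1.4 hours

Audio: 640 kbps = 0.640 Mbps.
Total bitrate: 53 + 0.640 = 53.640 Mbps.
Capacity: 32 GiB = 274,878 Mb.
Recording time: 274,878 / 53.640 = 5,124 s ≈ 1.42 hours.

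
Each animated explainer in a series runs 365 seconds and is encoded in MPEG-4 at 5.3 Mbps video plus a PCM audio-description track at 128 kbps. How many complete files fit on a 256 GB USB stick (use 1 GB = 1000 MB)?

Audio: 128 kbps = 0.128 Mbps.
Total bitrate: 5.428 Mbps.
Per item: 5.428 Mbps × 365 s = 1,981 Mb = 247.7 MB.
Capacity: 256 GB = 2,048,000 Mb; 1033.71 items → 1033 complete.

1033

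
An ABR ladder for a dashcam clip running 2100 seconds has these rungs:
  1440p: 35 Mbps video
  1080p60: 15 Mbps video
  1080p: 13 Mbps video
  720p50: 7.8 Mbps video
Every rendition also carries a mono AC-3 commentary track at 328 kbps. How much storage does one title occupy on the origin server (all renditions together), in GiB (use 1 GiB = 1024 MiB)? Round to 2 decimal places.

17.63 GiB

Audio: 328 kbps = 0.328 Mbps.
Sum of rendition bitrates: (35+0.328) + (15+0.328) + (13+0.328) + (7.8+0.328) = 72.112 Mbps.
× 2100 s = 151,435 Mb = 18,929 MB = 17.63 GiB.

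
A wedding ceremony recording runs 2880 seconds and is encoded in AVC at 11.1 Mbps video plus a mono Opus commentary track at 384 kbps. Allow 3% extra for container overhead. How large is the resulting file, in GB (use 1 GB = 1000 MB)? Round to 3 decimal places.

4.258 GB

Audio: 384 kbps = 0.384 Mbps.
Total bitrate: 11.1 + 0.384 = 11.484 Mbps.
Stream data: 11.484 Mbps × 2880 s = 33073.9 Mb.
With 3% container overhead: ×1.03.
34,066 Mb ÷ 8 = 4,258 MB → 4.258 GB.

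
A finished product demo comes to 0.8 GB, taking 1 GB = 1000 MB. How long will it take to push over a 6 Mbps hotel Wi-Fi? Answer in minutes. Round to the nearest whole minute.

18 minutes

File: 0.8 GB = 6400.0 Mb.
At 6 Mbps: 6400.0 / 6 = 1066.7 s ≈ 17.8 minutes.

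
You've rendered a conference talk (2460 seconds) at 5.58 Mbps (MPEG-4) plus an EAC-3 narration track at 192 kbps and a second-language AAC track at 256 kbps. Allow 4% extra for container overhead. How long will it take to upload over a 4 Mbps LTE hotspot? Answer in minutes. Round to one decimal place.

64.3 minutes

Audio total: 192 + 256 = 448 kbps = 0.448 Mbps.
Total bitrate: 6.028 Mbps.
File: 6.028 Mbps × 2460 s = 14828.9 Mb.
With 4% container overhead: ×1.04. → 15422.0 Mb.
At 4 Mbps: 15422.0 / 4 = 3855.5 s ≈ 64.3 minutes.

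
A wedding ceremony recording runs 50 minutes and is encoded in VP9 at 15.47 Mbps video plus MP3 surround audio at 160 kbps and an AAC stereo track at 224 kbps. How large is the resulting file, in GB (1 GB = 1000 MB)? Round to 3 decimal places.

5.945 GB

50 min = 3000 s
Audio total: 160 + 224 = 384 kbps = 0.384 Mbps.
Total bitrate: 15.47 + 0.384 = 15.854 Mbps.
Stream data: 15.854 Mbps × 3000 s = 47562.0 Mb.
47,562 Mb ÷ 8 = 5,945 MB → 5.945 GB.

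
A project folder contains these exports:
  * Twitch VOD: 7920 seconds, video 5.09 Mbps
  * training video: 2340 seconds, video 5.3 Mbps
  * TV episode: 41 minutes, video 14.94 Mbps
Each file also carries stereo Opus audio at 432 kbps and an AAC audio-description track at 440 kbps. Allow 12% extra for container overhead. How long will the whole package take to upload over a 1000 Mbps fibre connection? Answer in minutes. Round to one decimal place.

Audio total: 432 + 440 = 872 kbps = 0.872 Mbps.
Twitch VOD: 5.962 Mbps × 7920 s × 1.12 = 52885.3 Mb
training video: 6.172 Mbps × 2340 s × 1.12 = 16175.6 Mb
TV episode: 15.812 Mbps × 2460 s × 1.12 = 43565.2 Mb
Total: 112626.1 Mb = 14078.3 MB.
At 1000 Mbps: 112626.1 / 1000 = 113 s ≈ 1.88 minutes.

1.9 minutes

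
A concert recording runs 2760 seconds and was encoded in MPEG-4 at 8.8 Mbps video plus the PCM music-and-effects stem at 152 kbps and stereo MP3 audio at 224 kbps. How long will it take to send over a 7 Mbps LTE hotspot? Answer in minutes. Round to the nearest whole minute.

60 minutes

Audio total: 152 + 224 = 376 kbps = 0.376 Mbps.
Total bitrate: 9.176 Mbps.
File: 9.176 Mbps × 2760 s = 25325.8 Mb.
At 7 Mbps: 25325.8 / 7 = 3618.0 s ≈ 60.3 minutes.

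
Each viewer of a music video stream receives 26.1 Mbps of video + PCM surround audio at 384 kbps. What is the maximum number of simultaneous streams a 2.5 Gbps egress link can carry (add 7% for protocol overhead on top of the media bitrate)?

88

Audio: 384 kbps = 0.384 Mbps.
Per-viewer media rate: 26.484 Mbps.
On the wire with 7% overhead: 28.338 Mbps.
2.5 Gbps = 2,500 Mbps; 2,500 / 28.338 = 88.22 → 88 viewers.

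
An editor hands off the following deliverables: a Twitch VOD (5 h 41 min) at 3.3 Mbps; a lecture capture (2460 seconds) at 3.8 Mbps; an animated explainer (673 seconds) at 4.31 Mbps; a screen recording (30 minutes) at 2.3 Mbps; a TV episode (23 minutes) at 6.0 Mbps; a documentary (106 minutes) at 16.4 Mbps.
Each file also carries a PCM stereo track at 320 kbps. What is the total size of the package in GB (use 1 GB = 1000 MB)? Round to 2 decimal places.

25.89 GB

Audio: 320 kbps = 0.320 Mbps.
Twitch VOD: 3.620 Mbps × 20460 s = 74065.2 Mb
lecture capture: 4.120 Mbps × 2460 s = 10135.2 Mb
animated explainer: 4.630 Mbps × 673 s = 3116.0 Mb
screen recording: 2.620 Mbps × 1800 s = 4716.0 Mb
TV episode: 6.320 Mbps × 1380 s = 8721.6 Mb
documentary: 16.720 Mbps × 6360 s = 106339.2 Mb
Total: 207093.2 Mb = 25886.6 MB.
= 25.89 GB.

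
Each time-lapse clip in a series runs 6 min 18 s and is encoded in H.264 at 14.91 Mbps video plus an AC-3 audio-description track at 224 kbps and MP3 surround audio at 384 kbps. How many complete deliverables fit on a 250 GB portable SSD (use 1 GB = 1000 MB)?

340

6 min 18 s = 378 s
Audio total: 224 + 384 = 608 kbps = 0.608 Mbps.
Total bitrate: 15.518 Mbps.
Per item: 15.518 Mbps × 378 s = 5,866 Mb = 733.2 MB.
Capacity: 250 GB = 2,000,000 Mb; 340.96 items → 340 complete.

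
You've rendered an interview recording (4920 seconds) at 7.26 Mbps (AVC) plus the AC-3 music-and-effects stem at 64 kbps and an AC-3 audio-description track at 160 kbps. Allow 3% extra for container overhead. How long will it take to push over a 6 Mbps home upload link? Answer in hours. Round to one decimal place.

1.8 hours

Audio total: 64 + 160 = 224 kbps = 0.224 Mbps.
Total bitrate: 7.484 Mbps.
File: 7.484 Mbps × 4920 s = 36821.3 Mb.
With 3% container overhead: ×1.03. → 37925.9 Mb.
At 6 Mbps: 37925.9 / 6 = 6321.0 s ≈ 1.76 hours.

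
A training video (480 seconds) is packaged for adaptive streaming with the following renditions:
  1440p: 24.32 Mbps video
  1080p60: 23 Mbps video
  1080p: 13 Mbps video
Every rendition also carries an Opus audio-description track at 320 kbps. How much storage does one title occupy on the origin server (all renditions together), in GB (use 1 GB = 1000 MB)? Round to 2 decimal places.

Audio: 320 kbps = 0.320 Mbps.
Sum of rendition bitrates: (24.32+0.320) + (23+0.320) + (13+0.320) = 61.280 Mbps.
× 480 s = 29,414 Mb = 3,677 MB = 3.677 GB.

3.68 GB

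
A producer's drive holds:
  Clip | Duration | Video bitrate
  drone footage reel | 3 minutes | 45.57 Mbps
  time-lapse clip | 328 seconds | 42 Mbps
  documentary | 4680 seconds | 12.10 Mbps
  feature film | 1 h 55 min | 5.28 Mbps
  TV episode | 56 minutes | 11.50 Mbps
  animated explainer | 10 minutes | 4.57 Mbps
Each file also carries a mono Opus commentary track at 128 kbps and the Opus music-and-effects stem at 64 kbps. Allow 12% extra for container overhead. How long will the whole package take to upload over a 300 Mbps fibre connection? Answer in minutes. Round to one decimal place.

9.9 minutes

Audio total: 128 + 64 = 192 kbps = 0.192 Mbps.
drone footage reel: 45.762 Mbps × 180 s × 1.12 = 9225.6 Mb
time-lapse clip: 42.192 Mbps × 328 s × 1.12 = 15499.7 Mb
documentary: 12.292 Mbps × 4680 s × 1.12 = 64429.7 Mb
feature film: 5.472 Mbps × 6900 s × 1.12 = 42287.6 Mb
TV episode: 11.692 Mbps × 3360 s × 1.12 = 43999.3 Mb
animated explainer: 4.762 Mbps × 600 s × 1.12 = 3200.1 Mb
Total: 178642.0 Mb = 22330.3 MB.
At 300 Mbps: 178642.0 / 300 = 595 s ≈ 9.92 minutes.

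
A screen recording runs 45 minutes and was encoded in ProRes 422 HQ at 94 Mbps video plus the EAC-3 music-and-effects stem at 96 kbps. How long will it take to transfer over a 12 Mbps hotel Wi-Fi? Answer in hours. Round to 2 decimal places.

5.88 hours

45 min = 2700 s
Audio: 96 kbps = 0.096 Mbps.
Total bitrate: 94.096 Mbps.
File: 94.096 Mbps × 2700 s = 254059.2 Mb.
At 12 Mbps: 254059.2 / 12 = 21171.6 s ≈ 5.88 hours.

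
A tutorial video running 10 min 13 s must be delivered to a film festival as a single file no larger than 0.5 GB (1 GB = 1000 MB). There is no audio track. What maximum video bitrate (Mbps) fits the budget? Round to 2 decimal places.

6.53 Mbps

Budget: 0.5 GB = 4000.0 Mb.
10 min 13 s = 613 s
Total bitrate budget: 4000.0 Mb / 613 s = 6.525 Mbps.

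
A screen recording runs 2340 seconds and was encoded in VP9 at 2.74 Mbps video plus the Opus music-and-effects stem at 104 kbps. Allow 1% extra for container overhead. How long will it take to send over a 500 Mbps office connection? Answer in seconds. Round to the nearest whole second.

13 seconds

Audio: 104 kbps = 0.104 Mbps.
Total bitrate: 2.844 Mbps.
File: 2.844 Mbps × 2340 s = 6655.0 Mb.
With 1% container overhead: ×1.01. → 6721.5 Mb.
At 500 Mbps: 6721.5 / 500 = 13.4 s ≈ 13.4 seconds.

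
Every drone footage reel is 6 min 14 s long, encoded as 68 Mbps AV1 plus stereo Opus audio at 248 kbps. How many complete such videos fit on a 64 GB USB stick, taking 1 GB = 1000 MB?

20

6 min 14 s = 374 s
Audio: 248 kbps = 0.248 Mbps.
Total bitrate: 68.248 Mbps.
Per item: 68.248 Mbps × 374 s = 25,525 Mb = 3,191 MB.
Capacity: 64 GB = 512,000 Mb; 20.06 items → 20 complete.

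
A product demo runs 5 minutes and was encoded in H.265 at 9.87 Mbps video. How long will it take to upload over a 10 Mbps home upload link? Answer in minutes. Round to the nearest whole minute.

5 minutes

5 min = 300 s
File: 9.870 Mbps × 300 s = 2961.0 Mb.
At 10 Mbps: 2961.0 / 10 = 296.1 s ≈ 4.93 minutes.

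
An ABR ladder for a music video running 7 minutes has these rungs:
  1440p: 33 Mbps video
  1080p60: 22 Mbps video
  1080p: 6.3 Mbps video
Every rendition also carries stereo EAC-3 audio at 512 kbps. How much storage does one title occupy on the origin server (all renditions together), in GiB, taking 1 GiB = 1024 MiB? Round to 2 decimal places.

3.07 GiB

7 min = 420 s
Audio: 512 kbps = 0.512 Mbps.
Sum of rendition bitrates: (33+0.512) + (22+0.512) + (6.3+0.512) = 62.836 Mbps.
× 420 s = 26,391 Mb = 3,299 MB = 3.072 GiB.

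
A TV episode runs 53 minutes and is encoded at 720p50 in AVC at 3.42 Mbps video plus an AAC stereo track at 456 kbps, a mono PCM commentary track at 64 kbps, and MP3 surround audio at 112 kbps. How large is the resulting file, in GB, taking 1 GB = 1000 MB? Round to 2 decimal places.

53 min = 3180 s
Audio total: 456 + 64 + 112 = 632 kbps = 0.632 Mbps.
Total bitrate: 3.42 + 0.632 = 4.052 Mbps.
Stream data: 4.052 Mbps × 3180 s = 12885.4 Mb.
12,885 Mb ÷ 8 = 1,611 MB → 1.611 GB.

1.61 GB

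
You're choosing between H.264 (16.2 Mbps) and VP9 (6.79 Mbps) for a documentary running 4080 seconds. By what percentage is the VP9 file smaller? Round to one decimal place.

58.1%

H.264: 16.200 Mbps × 4080 s = 66096.0 Mb = 7.695 GiB.
VP9: 6.790 Mbps × 4080 s = 27703.2 Mb = 3.225 GiB.
Reduction: (1 − 3.225/7.695) × 100 = 58.09%.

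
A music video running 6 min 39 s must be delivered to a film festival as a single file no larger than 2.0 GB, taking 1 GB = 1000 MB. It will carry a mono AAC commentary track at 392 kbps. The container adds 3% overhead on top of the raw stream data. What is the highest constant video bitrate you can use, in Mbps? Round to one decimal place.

Budget: 2.0 GB = 16000.0 Mb.
Stream payload after overhead: 16000.0 / 1.03 = 15534.0 Mb.
6 min 39 s = 399 s
Total bitrate budget: 15534.0 Mb / 399 s = 38.932 Mbps.
Audio: 392 kbps = 0.392 Mbps.
Video: 38.932 − 0.392 = 38.540 Mbps.

38.5 Mbps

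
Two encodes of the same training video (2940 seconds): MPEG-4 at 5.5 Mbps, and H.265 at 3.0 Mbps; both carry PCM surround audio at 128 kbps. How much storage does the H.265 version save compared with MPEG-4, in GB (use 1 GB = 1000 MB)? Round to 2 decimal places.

Audio: 128 kbps = 0.128 Mbps.
MPEG-4: 5.628 Mbps × 2940 s = 16546.3 Mb = 2.068 GB.
H.265: 3.128 Mbps × 2940 s = 9196.3 Mb = 1.150 GB.
Saving: 2.068 − 1.150 = 0.919 GB.

0.92 GB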